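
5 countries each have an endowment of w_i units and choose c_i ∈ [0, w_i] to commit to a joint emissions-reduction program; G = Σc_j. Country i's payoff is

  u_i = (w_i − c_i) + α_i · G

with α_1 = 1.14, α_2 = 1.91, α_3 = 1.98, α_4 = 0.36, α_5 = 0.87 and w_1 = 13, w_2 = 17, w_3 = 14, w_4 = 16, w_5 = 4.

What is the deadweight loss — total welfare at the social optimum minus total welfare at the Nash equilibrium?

∂u_i/∂c_i = α_i − 1, so country i contributes w_i if α_i > 1, else 0.
α_i > 1 for i ∈ {1, 2, 3}; NE contributions (13, 17, 14, 0, 0), G = 44.
W^NE = Σw_i − G^NE + (Σα_i)·G^NE = 64 + 5.26·44 = 295.44.
Planner: ∂(Σu_j)/∂c_i = Σα_j − 1 = 5.26 > 0, so everyone contributes w_i; G^SO = 64, W^SO = 64 + 5.26·64 = 400.64.
Deadweight loss = 105.2.

105.2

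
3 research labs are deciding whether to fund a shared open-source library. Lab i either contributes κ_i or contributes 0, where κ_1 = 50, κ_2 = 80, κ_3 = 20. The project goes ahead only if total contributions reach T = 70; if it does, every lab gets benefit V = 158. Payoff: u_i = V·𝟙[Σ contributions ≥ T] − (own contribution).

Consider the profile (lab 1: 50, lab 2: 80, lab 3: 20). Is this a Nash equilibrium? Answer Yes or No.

Total = 150 ≥ 70: provided.
Lab 1 (pledges 50, payoff 108): dropping to 0 → total 100, payoff 158. Profitable deviation.

No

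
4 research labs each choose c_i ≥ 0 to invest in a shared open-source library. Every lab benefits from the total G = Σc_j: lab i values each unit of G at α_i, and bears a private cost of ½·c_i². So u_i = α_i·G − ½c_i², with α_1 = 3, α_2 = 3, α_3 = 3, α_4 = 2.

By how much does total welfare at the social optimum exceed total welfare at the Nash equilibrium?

136.5

Lab i's FOC: ∂u_i/∂c_i = α_i − c_i = 0, so c_i* = α_i.
NE contributions = (3, 3, 3, 2); G = 11.
W^NE = (Σα)·G − ½Σα_i² = 11² − ½·31 = 105.5.
Planner sets c_i = Σα_j = 11 for every i, so G^SO = 4·11 = 44.
W^SO = (Σα)·G^SO − ½·4·(Σα)² = (4/2)·11² = 242.
Deadweight loss = W^SO − W^NE = 136.5.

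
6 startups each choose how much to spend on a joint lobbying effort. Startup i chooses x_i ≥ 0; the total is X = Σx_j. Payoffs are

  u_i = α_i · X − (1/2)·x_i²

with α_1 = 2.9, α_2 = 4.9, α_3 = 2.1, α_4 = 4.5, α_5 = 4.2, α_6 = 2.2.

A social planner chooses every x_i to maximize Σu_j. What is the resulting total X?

124.8

Planner FOC: ∂(Σu_j)/∂x_i = (Σα_j) − x_i = 0, so x_i^SO = Σα_j = 20.8 for every i; X^SO = 124.8.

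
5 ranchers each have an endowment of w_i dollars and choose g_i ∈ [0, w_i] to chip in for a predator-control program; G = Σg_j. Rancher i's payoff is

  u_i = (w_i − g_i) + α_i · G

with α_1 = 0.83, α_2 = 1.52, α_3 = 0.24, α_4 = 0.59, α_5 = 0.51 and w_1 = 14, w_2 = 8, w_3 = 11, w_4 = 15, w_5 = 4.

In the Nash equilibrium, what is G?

∂u_i/∂g_i = α_i − 1, so rancher i contributes w_i if α_i > 1, else 0.
α_i > 1 for i ∈ {2}; NE contributions (0, 8, 0, 0, 0), G = 8.

8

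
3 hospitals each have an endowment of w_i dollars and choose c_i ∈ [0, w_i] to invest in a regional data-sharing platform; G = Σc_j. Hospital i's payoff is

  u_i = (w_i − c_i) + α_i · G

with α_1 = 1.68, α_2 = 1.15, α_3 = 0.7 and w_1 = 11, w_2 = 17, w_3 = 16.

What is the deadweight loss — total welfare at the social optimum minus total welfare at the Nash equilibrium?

40.48

∂u_i/∂c_i = α_i − 1, so hospital i contributes w_i if α_i > 1, else 0.
α_i > 1 for i ∈ {1, 2}; NE contributions (11, 17, 0), G = 28.
W^NE = Σw_i − G^NE + (Σα_i)·G^NE = 44 + 2.53·28 = 114.84.
Planner: ∂(Σu_j)/∂c_i = Σα_j − 1 = 2.53 > 0, so everyone contributes w_i; G^SO = 44, W^SO = 44 + 2.53·44 = 155.32.
Deadweight loss = 40.48.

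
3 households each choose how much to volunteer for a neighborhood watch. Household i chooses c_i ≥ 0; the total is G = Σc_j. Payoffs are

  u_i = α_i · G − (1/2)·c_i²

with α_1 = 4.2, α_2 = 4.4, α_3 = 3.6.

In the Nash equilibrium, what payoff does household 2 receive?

44

Household i's FOC: ∂u_i/∂c_i = α_i − c_i = 0, so c_i* = α_i.
NE contributions = (4.2, 4.4, 3.6); G = 12.2.
u_2 = α_2·G − ½·(c_2)² = 4.4·12.2 − ½·4.4² = 44.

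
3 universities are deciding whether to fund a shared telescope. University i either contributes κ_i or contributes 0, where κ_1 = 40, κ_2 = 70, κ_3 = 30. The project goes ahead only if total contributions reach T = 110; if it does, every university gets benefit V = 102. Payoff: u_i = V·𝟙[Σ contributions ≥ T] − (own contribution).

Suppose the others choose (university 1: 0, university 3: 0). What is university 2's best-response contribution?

Others' total = 0. Even contributing 70 gives 70 < 110: no benefit either way.
Best response: 0.

0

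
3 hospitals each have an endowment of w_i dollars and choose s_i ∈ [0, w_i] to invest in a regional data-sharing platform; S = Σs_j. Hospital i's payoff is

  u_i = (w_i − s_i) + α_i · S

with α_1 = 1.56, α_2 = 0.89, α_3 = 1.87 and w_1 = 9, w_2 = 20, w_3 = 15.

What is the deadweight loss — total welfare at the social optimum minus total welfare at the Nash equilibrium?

∂u_i/∂s_i = α_i − 1, so hospital i contributes w_i if α_i > 1, else 0.
α_i > 1 for i ∈ {1, 3}; NE contributions (9, 0, 15), S = 24.
W^NE = Σw_i − S^NE + (Σα_i)·S^NE = 44 + 3.32·24 = 123.68.
Planner: ∂(Σu_j)/∂s_i = Σα_j − 1 = 3.32 > 0, so everyone contributes w_i; S^SO = 44, W^SO = 44 + 3.32·44 = 190.08.
Deadweight loss = 66.4.

66.4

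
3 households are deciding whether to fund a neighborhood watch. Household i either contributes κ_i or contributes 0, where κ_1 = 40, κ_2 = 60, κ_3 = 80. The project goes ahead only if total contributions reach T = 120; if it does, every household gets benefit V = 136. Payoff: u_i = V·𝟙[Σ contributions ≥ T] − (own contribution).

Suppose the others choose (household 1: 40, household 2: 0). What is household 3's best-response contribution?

Others' total = 40. Contributing 80 brings total to 120 ≥ 120: gain V − κ_3 = 56.
Best response: 80.

80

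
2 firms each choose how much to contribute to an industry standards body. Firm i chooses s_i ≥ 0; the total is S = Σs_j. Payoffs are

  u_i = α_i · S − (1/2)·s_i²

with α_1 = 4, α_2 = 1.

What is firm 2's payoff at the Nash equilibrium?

4.5

Firm i's FOC: ∂u_i/∂s_i = α_i − s_i = 0, so s_i* = α_i.
NE contributions = (4, 1); S = 5.
u_2 = α_2·S − ½·(s_2)² = 1·5 − ½·1² = 4.5.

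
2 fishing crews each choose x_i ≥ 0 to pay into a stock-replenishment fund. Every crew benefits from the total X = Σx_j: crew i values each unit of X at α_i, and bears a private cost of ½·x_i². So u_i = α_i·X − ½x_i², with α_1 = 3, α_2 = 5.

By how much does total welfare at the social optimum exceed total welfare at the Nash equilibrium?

Crew i's FOC: ∂u_i/∂x_i = α_i − x_i = 0, so x_i* = α_i.
NE contributions = (3, 5); X = 8.
W^NE = (Σα)·X − ½Σα_i² = 8² − ½·34 = 47.
Planner sets x_i = Σα_j = 8 for every i, so X^SO = 2·8 = 16.
W^SO = (Σα)·X^SO − ½·2·(Σα)² = (2/2)·8² = 64.
Deadweight loss = W^SO − W^NE = 17.

17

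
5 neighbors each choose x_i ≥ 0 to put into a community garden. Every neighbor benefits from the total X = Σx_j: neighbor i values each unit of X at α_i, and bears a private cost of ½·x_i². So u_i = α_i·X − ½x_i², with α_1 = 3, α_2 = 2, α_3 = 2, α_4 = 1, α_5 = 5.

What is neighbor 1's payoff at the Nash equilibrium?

34.5

Neighbor i's FOC: ∂u_i/∂x_i = α_i − x_i = 0, so x_i* = α_i.
NE contributions = (3, 2, 2, 1, 5); X = 13.
u_1 = α_1·X − ½·(x_1)² = 3·13 − ½·3² = 34.5.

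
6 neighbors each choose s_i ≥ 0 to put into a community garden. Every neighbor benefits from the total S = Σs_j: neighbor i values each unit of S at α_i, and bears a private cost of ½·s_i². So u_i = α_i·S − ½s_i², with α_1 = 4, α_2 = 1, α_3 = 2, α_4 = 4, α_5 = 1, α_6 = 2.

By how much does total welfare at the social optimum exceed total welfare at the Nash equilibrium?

413

Neighbor i's FOC: ∂u_i/∂s_i = α_i − s_i = 0, so s_i* = α_i.
NE contributions = (4, 1, 2, 4, 1, 2); S = 14.
W^NE = (Σα)·S − ½Σα_i² = 14² − ½·42 = 175.
Planner sets s_i = Σα_j = 14 for every i, so S^SO = 6·14 = 84.
W^SO = (Σα)·S^SO − ½·6·(Σα)² = (6/2)·14² = 588.
Deadweight loss = W^SO − W^NE = 413.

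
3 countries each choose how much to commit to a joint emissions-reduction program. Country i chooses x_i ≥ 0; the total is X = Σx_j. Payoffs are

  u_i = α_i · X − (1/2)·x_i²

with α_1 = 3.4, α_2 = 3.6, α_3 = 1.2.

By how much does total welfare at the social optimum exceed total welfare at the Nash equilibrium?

Country i's FOC: ∂u_i/∂x_i = α_i − x_i = 0, so x_i* = α_i.
NE contributions = (3.4, 3.6, 1.2); X = 8.2.
W^NE = (Σα)·X − ½Σα_i² = 8.2² − ½·25.96 = 54.26.
Planner sets x_i = Σα_j = 8.2 for every i, so X^SO = 3·8.2 = 24.6.
W^SO = (Σα)·X^SO − ½·3·(Σα)² = (3/2)·8.2² = 100.86.
Deadweight loss = W^SO − W^NE = 46.6.

46.6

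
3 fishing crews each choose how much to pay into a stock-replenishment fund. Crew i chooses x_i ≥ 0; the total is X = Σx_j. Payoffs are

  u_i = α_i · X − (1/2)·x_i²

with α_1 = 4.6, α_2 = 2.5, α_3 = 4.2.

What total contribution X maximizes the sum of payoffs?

33.9

Planner FOC: ∂(Σu_j)/∂x_i = (Σα_j) − x_i = 0, so x_i^SO = Σα_j = 11.3 for every i; X^SO = 33.9.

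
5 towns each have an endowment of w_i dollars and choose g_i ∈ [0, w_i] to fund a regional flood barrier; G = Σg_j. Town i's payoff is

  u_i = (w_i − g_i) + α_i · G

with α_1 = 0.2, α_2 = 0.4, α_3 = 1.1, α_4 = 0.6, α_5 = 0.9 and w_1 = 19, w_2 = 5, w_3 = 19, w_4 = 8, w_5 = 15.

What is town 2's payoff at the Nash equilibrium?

∂u_i/∂g_i = α_i − 1, so town i contributes w_i if α_i > 1, else 0.
α_i > 1 for i ∈ {3}; NE contributions (0, 0, 19, 0, 0), G = 19.
u_2 = (5 − 0) + 0.4·19 = 12.6.

12.6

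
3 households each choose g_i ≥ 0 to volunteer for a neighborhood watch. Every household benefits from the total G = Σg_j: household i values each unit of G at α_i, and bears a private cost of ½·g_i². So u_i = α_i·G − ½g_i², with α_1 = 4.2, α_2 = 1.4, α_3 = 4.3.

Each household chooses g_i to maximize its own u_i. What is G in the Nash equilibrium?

9.9

Household i's FOC: ∂u_i/∂g_i = α_i − g_i = 0, so g_i* = α_i.
NE contributions = (4.2, 1.4, 4.3); G = 9.9.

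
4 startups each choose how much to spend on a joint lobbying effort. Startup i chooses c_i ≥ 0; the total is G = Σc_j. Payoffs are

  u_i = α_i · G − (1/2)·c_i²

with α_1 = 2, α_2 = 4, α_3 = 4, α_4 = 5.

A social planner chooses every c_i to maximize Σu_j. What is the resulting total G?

60

Planner FOC: ∂(Σu_j)/∂c_i = (Σα_j) − c_i = 0, so c_i^SO = Σα_j = 15 for every i; G^SO = 60.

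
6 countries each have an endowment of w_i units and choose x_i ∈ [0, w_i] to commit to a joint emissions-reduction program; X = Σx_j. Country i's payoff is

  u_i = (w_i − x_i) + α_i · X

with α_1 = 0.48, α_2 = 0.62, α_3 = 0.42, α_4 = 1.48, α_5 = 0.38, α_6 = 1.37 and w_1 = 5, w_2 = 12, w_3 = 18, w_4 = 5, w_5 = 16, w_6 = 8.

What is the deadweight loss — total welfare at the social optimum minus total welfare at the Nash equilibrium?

∂u_i/∂x_i = α_i − 1, so country i contributes w_i if α_i > 1, else 0.
α_i > 1 for i ∈ {4, 6}; NE contributions (0, 0, 0, 5, 0, 8), X = 13.
W^NE = Σw_i − X^NE + (Σα_i)·X^NE = 64 + 3.75·13 = 112.75.
Planner: ∂(Σu_j)/∂x_i = Σα_j − 1 = 3.75 > 0, so everyone contributes w_i; X^SO = 64, W^SO = 64 + 3.75·64 = 304.
Deadweight loss = 191.25.

191.25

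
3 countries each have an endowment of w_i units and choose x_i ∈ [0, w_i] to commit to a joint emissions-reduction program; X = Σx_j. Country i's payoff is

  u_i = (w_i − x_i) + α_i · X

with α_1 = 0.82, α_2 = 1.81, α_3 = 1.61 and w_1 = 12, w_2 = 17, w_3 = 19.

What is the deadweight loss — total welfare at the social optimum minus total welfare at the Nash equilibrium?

∂u_i/∂x_i = α_i − 1, so country i contributes w_i if α_i > 1, else 0.
α_i > 1 for i ∈ {2, 3}; NE contributions (0, 17, 19), X = 36.
W^NE = Σw_i − X^NE + (Σα_i)·X^NE = 48 + 3.24·36 = 164.64.
Planner: ∂(Σu_j)/∂x_i = Σα_j − 1 = 3.24 > 0, so everyone contributes w_i; X^SO = 48, W^SO = 48 + 3.24·48 = 203.52.
Deadweight loss = 38.88.

38.88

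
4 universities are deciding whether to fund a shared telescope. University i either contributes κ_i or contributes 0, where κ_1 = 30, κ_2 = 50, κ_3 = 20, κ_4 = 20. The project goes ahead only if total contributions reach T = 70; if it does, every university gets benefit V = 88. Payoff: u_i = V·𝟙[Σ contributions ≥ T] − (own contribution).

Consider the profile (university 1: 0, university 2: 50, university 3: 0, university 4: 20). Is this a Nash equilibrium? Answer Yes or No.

Yes

Total = 70 ≥ 70: provided.
University 1 (pledges 0, payoff 88): pledging 30 → total 100, payoff 58. No gain.
University 2 (pledges 50, payoff 38): dropping to 0 → total 20, payoff 0. No gain.
University 3 (pledges 0, payoff 88): pledging 20 → total 90, payoff 68. No gain.
University 4 (pledges 20, payoff 68): dropping to 0 → total 50, payoff 0. No gain.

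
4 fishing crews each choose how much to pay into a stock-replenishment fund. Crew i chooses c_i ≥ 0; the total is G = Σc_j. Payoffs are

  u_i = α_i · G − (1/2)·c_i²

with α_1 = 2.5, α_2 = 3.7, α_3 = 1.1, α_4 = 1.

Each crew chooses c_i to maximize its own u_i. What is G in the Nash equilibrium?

8.3

Crew i's FOC: ∂u_i/∂c_i = α_i − c_i = 0, so c_i* = α_i.
NE contributions = (2.5, 3.7, 1.1, 1); G = 8.3.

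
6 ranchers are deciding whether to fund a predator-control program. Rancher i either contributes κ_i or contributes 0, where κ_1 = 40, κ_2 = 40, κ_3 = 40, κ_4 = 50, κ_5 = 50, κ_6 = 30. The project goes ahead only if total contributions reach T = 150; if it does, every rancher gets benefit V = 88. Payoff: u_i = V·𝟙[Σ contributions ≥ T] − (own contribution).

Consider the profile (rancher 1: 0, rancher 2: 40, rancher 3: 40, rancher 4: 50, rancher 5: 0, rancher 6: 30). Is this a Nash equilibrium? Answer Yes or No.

Total = 160 ≥ 150: provided.
Rancher 1 (pledges 0, payoff 88): pledging 40 → total 200, payoff 48. No gain.
Rancher 2 (pledges 40, payoff 48): dropping to 0 → total 120, payoff 0. No gain.
Rancher 3 (pledges 40, payoff 48): dropping to 0 → total 120, payoff 0. No gain.
Rancher 4 (pledges 50, payoff 38): dropping to 0 → total 110, payoff 0. No gain.
Rancher 5 (pledges 0, payoff 88): pledging 50 → total 210, payoff 38. No gain.
Rancher 6 (pledges 30, payoff 58): dropping to 0 → total 130, payoff 0. No gain.

Yes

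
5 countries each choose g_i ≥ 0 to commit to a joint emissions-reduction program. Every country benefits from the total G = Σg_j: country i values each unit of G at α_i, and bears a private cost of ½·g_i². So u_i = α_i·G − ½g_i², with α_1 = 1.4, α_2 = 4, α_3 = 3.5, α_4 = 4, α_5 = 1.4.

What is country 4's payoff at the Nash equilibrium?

Country i's FOC: ∂u_i/∂g_i = α_i − g_i = 0, so g_i* = α_i.
NE contributions = (1.4, 4, 3.5, 4, 1.4); G = 14.3.
u_4 = α_4·G − ½·(g_4)² = 4·14.3 − ½·4² = 49.2.

49.2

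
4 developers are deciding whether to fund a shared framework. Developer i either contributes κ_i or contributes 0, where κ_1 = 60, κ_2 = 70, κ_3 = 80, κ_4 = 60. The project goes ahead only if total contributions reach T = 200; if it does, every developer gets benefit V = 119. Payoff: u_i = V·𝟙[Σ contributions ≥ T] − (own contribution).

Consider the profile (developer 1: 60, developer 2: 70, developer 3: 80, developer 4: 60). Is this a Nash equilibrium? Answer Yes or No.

Total = 270 ≥ 200: provided.
Developer 1 (pledges 60, payoff 59): dropping to 0 → total 210, payoff 119. Profitable deviation.

No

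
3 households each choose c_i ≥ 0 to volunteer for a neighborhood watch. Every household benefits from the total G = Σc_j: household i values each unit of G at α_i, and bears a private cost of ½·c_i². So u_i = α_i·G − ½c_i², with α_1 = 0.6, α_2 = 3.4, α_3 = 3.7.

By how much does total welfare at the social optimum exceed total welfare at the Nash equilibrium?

Household i's FOC: ∂u_i/∂c_i = α_i − c_i = 0, so c_i* = α_i.
NE contributions = (0.6, 3.4, 3.7); G = 7.7.
W^NE = (Σα)·G − ½Σα_i² = 7.7² − ½·25.61 = 46.485.
Planner sets c_i = Σα_j = 7.7 for every i, so G^SO = 3·7.7 = 23.1.
W^SO = (Σα)·G^SO − ½·3·(Σα)² = (3/2)·7.7² = 88.935.
Deadweight loss = W^SO − W^NE = 42.45.

42.45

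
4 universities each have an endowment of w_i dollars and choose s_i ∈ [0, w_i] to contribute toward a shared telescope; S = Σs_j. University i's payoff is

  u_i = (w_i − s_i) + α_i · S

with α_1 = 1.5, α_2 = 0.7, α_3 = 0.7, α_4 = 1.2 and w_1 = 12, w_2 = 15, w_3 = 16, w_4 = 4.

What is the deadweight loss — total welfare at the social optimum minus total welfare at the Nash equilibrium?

∂u_i/∂s_i = α_i − 1, so university i contributes w_i if α_i > 1, else 0.
α_i > 1 for i ∈ {1, 4}; NE contributions (12, 0, 0, 4), S = 16.
W^NE = Σw_i − S^NE + (Σα_i)·S^NE = 47 + 3.1·16 = 96.6.
Planner: ∂(Σu_j)/∂s_i = Σα_j − 1 = 3.1 > 0, so everyone contributes w_i; S^SO = 47, W^SO = 47 + 3.1·47 = 192.7.
Deadweight loss = 96.1.

96.1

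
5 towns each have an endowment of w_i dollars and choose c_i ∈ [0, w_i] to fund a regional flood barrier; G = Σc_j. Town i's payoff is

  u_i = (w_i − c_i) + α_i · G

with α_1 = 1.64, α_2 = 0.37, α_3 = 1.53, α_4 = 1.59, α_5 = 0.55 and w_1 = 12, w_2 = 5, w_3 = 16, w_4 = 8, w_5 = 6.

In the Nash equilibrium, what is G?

∂u_i/∂c_i = α_i − 1, so town i contributes w_i if α_i > 1, else 0.
α_i > 1 for i ∈ {1, 3, 4}; NE contributions (12, 0, 16, 8, 0), G = 36.

36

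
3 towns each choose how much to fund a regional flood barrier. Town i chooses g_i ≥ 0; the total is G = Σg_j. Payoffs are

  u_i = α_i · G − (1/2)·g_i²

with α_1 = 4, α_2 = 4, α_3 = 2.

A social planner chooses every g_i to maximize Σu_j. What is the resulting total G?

30

Planner FOC: ∂(Σu_j)/∂g_i = (Σα_j) − g_i = 0, so g_i^SO = Σα_j = 10 for every i; G^SO = 30.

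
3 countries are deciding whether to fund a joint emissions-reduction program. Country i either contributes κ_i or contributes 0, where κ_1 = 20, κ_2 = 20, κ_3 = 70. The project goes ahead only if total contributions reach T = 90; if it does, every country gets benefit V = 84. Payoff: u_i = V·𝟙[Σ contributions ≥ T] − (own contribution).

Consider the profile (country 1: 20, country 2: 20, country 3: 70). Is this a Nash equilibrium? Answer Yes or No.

Total = 110 ≥ 90: provided.
Country 1 (pledges 20, payoff 64): dropping to 0 → total 90, payoff 84. Profitable deviation.

No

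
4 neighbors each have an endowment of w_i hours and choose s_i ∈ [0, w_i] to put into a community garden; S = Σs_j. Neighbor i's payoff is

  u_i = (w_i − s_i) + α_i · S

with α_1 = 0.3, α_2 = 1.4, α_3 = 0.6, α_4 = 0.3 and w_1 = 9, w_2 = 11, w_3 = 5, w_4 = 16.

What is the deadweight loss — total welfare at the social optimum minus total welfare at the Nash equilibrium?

∂u_i/∂s_i = α_i − 1, so neighbor i contributes w_i if α_i > 1, else 0.
α_i > 1 for i ∈ {2}; NE contributions (0, 11, 0, 0), S = 11.
W^NE = Σw_i − S^NE + (Σα_i)·S^NE = 41 + 1.6·11 = 58.6.
Planner: ∂(Σu_j)/∂s_i = Σα_j − 1 = 1.6 > 0, so everyone contributes w_i; S^SO = 41, W^SO = 41 + 1.6·41 = 106.6.
Deadweight loss = 48.

48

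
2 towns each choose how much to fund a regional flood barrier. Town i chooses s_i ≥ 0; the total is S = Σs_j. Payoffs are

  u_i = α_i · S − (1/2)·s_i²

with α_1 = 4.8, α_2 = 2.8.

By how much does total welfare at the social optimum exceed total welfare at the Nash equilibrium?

15.44

Town i's FOC: ∂u_i/∂s_i = α_i − s_i = 0, so s_i* = α_i.
NE contributions = (4.8, 2.8); S = 7.6.
W^NE = (Σα)·S − ½Σα_i² = 7.6² − ½·30.88 = 42.32.
Planner sets s_i = Σα_j = 7.6 for every i, so S^SO = 2·7.6 = 15.2.
W^SO = (Σα)·S^SO − ½·2·(Σα)² = (2/2)·7.6² = 57.76.
Deadweight loss = W^SO − W^NE = 15.44.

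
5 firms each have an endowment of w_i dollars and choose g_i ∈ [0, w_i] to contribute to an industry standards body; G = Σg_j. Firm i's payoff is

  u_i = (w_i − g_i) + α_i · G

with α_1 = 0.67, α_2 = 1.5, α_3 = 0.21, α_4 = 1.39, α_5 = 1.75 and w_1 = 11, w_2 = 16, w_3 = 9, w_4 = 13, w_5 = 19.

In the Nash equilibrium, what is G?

48

∂u_i/∂g_i = α_i − 1, so firm i contributes w_i if α_i > 1, else 0.
α_i > 1 for i ∈ {2, 4, 5}; NE contributions (0, 16, 0, 13, 19), G = 48.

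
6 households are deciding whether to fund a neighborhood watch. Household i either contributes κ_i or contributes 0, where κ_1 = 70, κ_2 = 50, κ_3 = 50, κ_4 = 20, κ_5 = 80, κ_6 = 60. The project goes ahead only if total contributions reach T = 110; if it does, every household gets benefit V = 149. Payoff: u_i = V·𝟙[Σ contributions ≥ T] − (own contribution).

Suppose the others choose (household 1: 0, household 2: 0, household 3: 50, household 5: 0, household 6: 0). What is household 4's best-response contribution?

0

Others' total = 50. Even contributing 20 gives 70 < 110: no benefit either way.
Best response: 0.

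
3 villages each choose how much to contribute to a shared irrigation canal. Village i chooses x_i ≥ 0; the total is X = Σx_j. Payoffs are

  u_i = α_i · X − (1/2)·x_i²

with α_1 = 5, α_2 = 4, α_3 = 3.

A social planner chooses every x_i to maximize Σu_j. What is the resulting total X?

Planner FOC: ∂(Σu_j)/∂x_i = (Σα_j) − x_i = 0, so x_i^SO = Σα_j = 12 for every i; X^SO = 36.

36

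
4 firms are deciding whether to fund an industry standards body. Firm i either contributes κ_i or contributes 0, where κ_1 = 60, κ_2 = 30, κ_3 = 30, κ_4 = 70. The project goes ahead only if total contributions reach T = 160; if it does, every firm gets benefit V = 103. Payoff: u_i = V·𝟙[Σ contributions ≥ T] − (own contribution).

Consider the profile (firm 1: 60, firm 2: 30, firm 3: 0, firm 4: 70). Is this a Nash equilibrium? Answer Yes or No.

Total = 160 ≥ 160: provided.
Firm 1 (pledges 60, payoff 43): dropping to 0 → total 100, payoff 0. No gain.
Firm 2 (pledges 30, payoff 73): dropping to 0 → total 130, payoff 0. No gain.
Firm 3 (pledges 0, payoff 103): pledging 30 → total 190, payoff 73. No gain.
Firm 4 (pledges 70, payoff 33): dropping to 0 → total 90, payoff 0. No gain.

Yes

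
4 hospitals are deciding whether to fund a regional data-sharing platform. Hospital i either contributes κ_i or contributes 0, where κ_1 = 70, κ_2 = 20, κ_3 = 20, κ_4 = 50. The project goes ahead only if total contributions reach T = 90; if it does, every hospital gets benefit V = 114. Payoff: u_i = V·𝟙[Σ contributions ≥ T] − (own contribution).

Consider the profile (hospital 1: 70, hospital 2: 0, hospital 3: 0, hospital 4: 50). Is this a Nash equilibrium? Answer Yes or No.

Yes

Total = 120 ≥ 90: provided.
Hospital 1 (pledges 70, payoff 44): dropping to 0 → total 50, payoff 0. No gain.
Hospital 2 (pledges 0, payoff 114): pledging 20 → total 140, payoff 94. No gain.
Hospital 3 (pledges 0, payoff 114): pledging 20 → total 140, payoff 94. No gain.
Hospital 4 (pledges 50, payoff 64): dropping to 0 → total 70, payoff 0. No gain.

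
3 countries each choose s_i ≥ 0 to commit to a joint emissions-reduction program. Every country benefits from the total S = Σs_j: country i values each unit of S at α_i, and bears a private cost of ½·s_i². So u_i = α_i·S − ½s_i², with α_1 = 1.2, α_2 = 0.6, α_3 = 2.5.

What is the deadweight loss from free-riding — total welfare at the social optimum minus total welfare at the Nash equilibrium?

13.27

Country i's FOC: ∂u_i/∂s_i = α_i − s_i = 0, so s_i* = α_i.
NE contributions = (1.2, 0.6, 2.5); S = 4.3.
W^NE = (Σα)·S − ½Σα_i² = 4.3² − ½·8.05 = 14.465.
Planner sets s_i = Σα_j = 4.3 for every i, so S^SO = 3·4.3 = 12.9.
W^SO = (Σα)·S^SO − ½·3·(Σα)² = (3/2)·4.3² = 27.735.
Deadweight loss = W^SO − W^NE = 13.27.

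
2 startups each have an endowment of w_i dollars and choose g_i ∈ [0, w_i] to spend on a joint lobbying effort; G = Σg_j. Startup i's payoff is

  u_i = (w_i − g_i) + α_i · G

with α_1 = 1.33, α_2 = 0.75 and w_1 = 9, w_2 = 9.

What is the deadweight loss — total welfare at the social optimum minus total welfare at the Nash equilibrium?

9.72

∂u_i/∂g_i = α_i − 1, so startup i contributes w_i if α_i > 1, else 0.
α_i > 1 for i ∈ {1}; NE contributions (9, 0), G = 9.
W^NE = Σw_i − G^NE + (Σα_i)·G^NE = 18 + 1.08·9 = 27.72.
Planner: ∂(Σu_j)/∂g_i = Σα_j − 1 = 1.08 > 0, so everyone contributes w_i; G^SO = 18, W^SO = 18 + 1.08·18 = 37.44.
Deadweight loss = 9.72.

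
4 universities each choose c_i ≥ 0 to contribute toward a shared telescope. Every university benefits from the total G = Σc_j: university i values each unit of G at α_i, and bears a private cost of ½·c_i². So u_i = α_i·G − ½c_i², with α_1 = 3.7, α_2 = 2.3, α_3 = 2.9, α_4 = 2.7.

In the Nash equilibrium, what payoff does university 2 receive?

University i's FOC: ∂u_i/∂c_i = α_i − c_i = 0, so c_i* = α_i.
NE contributions = (3.7, 2.3, 2.9, 2.7); G = 11.6.
u_2 = α_2·G − ½·(c_2)² = 2.3·11.6 − ½·2.3² = 24.035.

24.035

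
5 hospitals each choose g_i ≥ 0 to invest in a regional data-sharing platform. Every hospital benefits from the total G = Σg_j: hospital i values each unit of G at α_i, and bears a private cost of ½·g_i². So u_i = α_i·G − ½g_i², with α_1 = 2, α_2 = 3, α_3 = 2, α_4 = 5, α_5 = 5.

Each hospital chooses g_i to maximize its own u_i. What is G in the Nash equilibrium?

Hospital i's FOC: ∂u_i/∂g_i = α_i − g_i = 0, so g_i* = α_i.
NE contributions = (2, 3, 2, 5, 5); G = 17.

17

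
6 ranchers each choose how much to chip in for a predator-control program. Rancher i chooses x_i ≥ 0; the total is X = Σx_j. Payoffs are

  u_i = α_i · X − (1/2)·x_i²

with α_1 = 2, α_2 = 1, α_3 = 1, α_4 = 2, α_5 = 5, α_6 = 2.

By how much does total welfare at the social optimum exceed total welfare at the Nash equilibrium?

357.5

Rancher i's FOC: ∂u_i/∂x_i = α_i − x_i = 0, so x_i* = α_i.
NE contributions = (2, 1, 1, 2, 5, 2); X = 13.
W^NE = (Σα)·X − ½Σα_i² = 13² − ½·39 = 149.5.
Planner sets x_i = Σα_j = 13 for every i, so X^SO = 6·13 = 78.
W^SO = (Σα)·X^SO − ½·6·(Σα)² = (6/2)·13² = 507.
Deadweight loss = W^SO − W^NE = 357.5.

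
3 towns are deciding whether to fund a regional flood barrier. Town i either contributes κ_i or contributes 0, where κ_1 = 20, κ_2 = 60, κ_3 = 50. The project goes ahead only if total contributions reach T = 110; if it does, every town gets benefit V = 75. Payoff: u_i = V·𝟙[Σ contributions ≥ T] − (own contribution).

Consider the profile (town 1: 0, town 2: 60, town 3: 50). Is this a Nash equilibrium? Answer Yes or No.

Total = 110 ≥ 110: provided.
Town 1 (pledges 0, payoff 75): pledging 20 → total 130, payoff 55. No gain.
Town 2 (pledges 60, payoff 15): dropping to 0 → total 50, payoff 0. No gain.
Town 3 (pledges 50, payoff 25): dropping to 0 → total 60, payoff 0. No gain.

Yes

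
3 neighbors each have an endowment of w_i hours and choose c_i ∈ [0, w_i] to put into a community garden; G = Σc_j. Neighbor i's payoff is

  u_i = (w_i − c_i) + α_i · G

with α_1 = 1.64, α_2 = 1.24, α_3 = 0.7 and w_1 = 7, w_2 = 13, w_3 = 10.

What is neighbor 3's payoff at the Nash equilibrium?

∂u_i/∂c_i = α_i − 1, so neighbor i contributes w_i if α_i > 1, else 0.
α_i > 1 for i ∈ {1, 2}; NE contributions (7, 13, 0), G = 20.
u_3 = (10 − 0) + 0.7·20 = 24.

24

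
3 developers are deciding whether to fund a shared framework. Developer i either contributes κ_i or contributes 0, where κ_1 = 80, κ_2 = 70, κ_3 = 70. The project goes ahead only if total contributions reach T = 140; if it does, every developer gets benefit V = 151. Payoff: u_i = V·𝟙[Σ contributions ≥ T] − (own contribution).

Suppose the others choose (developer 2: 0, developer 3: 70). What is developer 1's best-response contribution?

Others' total = 70. Contributing 80 brings total to 150 ≥ 140: gain V − κ_1 = 71.
Best response: 80.

80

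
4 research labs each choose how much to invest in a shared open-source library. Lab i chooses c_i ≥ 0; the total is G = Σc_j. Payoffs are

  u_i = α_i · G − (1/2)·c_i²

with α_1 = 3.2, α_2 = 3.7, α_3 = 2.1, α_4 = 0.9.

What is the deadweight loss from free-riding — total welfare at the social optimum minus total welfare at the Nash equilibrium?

112.585

Lab i's FOC: ∂u_i/∂c_i = α_i − c_i = 0, so c_i* = α_i.
NE contributions = (3.2, 3.7, 2.1, 0.9); G = 9.9.
W^NE = (Σα)·G − ½Σα_i² = 9.9² − ½·29.15 = 83.435.
Planner sets c_i = Σα_j = 9.9 for every i, so G^SO = 4·9.9 = 39.6.
W^SO = (Σα)·G^SO − ½·4·(Σα)² = (4/2)·9.9² = 196.02.
Deadweight loss = W^SO − W^NE = 112.585.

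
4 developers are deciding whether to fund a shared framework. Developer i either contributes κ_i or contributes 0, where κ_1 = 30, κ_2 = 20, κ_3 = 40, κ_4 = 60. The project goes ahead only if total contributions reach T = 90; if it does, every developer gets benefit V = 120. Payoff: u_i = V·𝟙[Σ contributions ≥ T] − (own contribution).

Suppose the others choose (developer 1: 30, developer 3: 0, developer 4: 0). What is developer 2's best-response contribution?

Others' total = 30. Even contributing 20 gives 50 < 90: no benefit either way.
Best response: 0.

0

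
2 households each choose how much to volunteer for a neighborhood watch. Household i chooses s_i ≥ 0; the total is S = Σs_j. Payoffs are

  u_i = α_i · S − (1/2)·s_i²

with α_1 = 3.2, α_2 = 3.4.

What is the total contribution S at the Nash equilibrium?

Household i's FOC: ∂u_i/∂s_i = α_i − s_i = 0, so s_i* = α_i.
NE contributions = (3.2, 3.4); S = 6.6.

6.6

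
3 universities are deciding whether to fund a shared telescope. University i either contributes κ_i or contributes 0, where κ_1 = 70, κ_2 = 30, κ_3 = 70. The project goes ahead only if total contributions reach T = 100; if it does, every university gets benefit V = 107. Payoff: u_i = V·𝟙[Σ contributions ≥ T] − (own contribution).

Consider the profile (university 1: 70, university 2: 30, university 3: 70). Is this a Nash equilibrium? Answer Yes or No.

No

Total = 170 ≥ 100: provided.
University 1 (pledges 70, payoff 37): dropping to 0 → total 100, payoff 107. Profitable deviation.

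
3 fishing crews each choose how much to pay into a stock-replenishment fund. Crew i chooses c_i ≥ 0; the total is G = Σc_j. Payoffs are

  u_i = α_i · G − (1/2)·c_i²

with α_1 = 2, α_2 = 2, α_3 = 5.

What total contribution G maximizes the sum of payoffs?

Planner FOC: ∂(Σu_j)/∂c_i = (Σα_j) − c_i = 0, so c_i^SO = Σα_j = 9 for every i; G^SO = 27.

27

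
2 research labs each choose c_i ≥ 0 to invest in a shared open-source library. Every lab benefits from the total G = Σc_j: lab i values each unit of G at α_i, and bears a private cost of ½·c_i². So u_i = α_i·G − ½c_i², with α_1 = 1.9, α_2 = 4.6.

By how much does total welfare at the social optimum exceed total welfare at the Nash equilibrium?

12.385

Lab i's FOC: ∂u_i/∂c_i = α_i − c_i = 0, so c_i* = α_i.
NE contributions = (1.9, 4.6); G = 6.5.
W^NE = (Σα)·G − ½Σα_i² = 6.5² − ½·24.77 = 29.865.
Planner sets c_i = Σα_j = 6.5 for every i, so G^SO = 2·6.5 = 13.
W^SO = (Σα)·G^SO − ½·2·(Σα)² = (2/2)·6.5² = 42.25.
Deadweight loss = W^SO − W^NE = 12.385.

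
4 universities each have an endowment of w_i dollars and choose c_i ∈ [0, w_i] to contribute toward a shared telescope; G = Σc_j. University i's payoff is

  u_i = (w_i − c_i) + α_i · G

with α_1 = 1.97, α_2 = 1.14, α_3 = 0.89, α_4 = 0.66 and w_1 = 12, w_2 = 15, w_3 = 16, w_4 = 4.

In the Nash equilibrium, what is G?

27

∂u_i/∂c_i = α_i − 1, so university i contributes w_i if α_i > 1, else 0.
α_i > 1 for i ∈ {1, 2}; NE contributions (12, 15, 0, 0), G = 27.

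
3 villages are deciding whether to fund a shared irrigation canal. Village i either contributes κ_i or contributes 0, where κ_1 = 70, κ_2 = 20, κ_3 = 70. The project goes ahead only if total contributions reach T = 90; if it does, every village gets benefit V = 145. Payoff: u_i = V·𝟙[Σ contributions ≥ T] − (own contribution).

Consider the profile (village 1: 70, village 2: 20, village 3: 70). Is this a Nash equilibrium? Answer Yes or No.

No

Total = 160 ≥ 90: provided.
Village 1 (pledges 70, payoff 75): dropping to 0 → total 90, payoff 145. Profitable deviation.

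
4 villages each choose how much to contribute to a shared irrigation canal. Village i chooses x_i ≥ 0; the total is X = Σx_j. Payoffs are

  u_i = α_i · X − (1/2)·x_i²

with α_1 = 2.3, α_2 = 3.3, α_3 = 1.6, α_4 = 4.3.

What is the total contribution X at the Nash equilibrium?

Village i's FOC: ∂u_i/∂x_i = α_i − x_i = 0, so x_i* = α_i.
NE contributions = (2.3, 3.3, 1.6, 4.3); X = 11.5.

11.5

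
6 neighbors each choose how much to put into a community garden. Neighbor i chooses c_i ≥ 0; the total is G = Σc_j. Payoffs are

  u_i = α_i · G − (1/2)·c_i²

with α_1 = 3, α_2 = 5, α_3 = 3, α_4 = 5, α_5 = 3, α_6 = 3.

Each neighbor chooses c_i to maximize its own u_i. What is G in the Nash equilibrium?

22

Neighbor i's FOC: ∂u_i/∂c_i = α_i − c_i = 0, so c_i* = α_i.
NE contributions = (3, 5, 3, 5, 3, 3); G = 22.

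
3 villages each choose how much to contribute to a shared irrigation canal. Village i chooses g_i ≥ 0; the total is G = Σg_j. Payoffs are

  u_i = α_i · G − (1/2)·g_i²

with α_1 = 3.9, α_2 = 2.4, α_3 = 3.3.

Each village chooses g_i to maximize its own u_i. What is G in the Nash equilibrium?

Village i's FOC: ∂u_i/∂g_i = α_i − g_i = 0, so g_i* = α_i.
NE contributions = (3.9, 2.4, 3.3); G = 9.6.

9.6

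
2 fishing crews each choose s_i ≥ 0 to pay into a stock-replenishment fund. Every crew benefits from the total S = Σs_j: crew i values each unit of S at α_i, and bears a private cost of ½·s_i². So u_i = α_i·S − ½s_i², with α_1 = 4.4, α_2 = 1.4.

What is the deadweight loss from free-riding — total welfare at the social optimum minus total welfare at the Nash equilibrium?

Crew i's FOC: ∂u_i/∂s_i = α_i − s_i = 0, so s_i* = α_i.
NE contributions = (4.4, 1.4); S = 5.8.
W^NE = (Σα)·S − ½Σα_i² = 5.8² − ½·21.32 = 22.98.
Planner sets s_i = Σα_j = 5.8 for every i, so S^SO = 2·5.8 = 11.6.
W^SO = (Σα)·S^SO − ½·2·(Σα)² = (2/2)·5.8² = 33.64.
Deadweight loss = W^SO − W^NE = 10.66.

10.66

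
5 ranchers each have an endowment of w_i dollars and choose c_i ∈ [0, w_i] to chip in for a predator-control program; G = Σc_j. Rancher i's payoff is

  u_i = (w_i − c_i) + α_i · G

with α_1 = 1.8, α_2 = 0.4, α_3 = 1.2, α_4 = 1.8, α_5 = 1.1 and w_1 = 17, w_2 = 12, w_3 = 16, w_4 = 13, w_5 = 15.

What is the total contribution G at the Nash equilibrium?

∂u_i/∂c_i = α_i − 1, so rancher i contributes w_i if α_i > 1, else 0.
α_i > 1 for i ∈ {1, 3, 4, 5}; NE contributions (17, 0, 16, 13, 15), G = 61.

61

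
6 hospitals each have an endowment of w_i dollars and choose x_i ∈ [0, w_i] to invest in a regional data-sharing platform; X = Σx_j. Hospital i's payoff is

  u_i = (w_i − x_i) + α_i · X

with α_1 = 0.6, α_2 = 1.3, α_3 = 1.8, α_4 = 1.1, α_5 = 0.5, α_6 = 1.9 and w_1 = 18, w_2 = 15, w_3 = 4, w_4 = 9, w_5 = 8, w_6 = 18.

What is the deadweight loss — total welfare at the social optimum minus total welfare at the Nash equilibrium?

∂u_i/∂x_i = α_i − 1, so hospital i contributes w_i if α_i > 1, else 0.
α_i > 1 for i ∈ {2, 3, 4, 6}; NE contributions (0, 15, 4, 9, 0, 18), X = 46.
W^NE = Σw_i − X^NE + (Σα_i)·X^NE = 72 + 6.2·46 = 357.2.
Planner: ∂(Σu_j)/∂x_i = Σα_j − 1 = 6.2 > 0, so everyone contributes w_i; X^SO = 72, W^SO = 72 + 6.2·72 = 518.4.
Deadweight loss = 161.2.

161.2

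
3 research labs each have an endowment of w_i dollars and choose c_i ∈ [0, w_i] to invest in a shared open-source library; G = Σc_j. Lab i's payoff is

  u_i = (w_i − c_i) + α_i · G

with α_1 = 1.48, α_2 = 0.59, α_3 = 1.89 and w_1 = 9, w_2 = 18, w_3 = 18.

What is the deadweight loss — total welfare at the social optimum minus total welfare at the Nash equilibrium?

53.28

∂u_i/∂c_i = α_i − 1, so lab i contributes w_i if α_i > 1, else 0.
α_i > 1 for i ∈ {1, 3}; NE contributions (9, 0, 18), G = 27.
W^NE = Σw_i − G^NE + (Σα_i)·G^NE = 45 + 2.96·27 = 124.92.
Planner: ∂(Σu_j)/∂c_i = Σα_j − 1 = 2.96 > 0, so everyone contributes w_i; G^SO = 45, W^SO = 45 + 2.96·45 = 178.2.
Deadweight loss = 53.28.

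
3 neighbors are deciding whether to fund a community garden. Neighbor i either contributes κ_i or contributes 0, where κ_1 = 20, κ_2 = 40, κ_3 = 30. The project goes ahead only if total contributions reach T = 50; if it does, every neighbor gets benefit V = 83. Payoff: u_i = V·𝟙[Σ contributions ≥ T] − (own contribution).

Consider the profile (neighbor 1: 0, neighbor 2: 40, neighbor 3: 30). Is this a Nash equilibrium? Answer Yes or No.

Total = 70 ≥ 50: provided.
Neighbor 1 (pledges 0, payoff 83): pledging 20 → total 90, payoff 63. No gain.
Neighbor 2 (pledges 40, payoff 43): dropping to 0 → total 30, payoff 0. No gain.
Neighbor 3 (pledges 30, payoff 53): dropping to 0 → total 40, payoff 0. No gain.

Yes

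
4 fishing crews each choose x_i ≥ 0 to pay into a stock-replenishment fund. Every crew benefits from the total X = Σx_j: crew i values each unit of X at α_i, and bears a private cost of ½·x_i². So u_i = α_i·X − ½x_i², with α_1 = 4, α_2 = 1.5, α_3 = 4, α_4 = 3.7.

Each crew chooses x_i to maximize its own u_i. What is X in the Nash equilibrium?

Crew i's FOC: ∂u_i/∂x_i = α_i − x_i = 0, so x_i* = α_i.
NE contributions = (4, 1.5, 4, 3.7); X = 13.2.

13.2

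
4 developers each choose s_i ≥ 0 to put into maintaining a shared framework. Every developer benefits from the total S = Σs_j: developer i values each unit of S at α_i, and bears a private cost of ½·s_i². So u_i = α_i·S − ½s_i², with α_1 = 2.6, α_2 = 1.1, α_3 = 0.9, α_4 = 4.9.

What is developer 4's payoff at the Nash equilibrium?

Developer i's FOC: ∂u_i/∂s_i = α_i − s_i = 0, so s_i* = α_i.
NE contributions = (2.6, 1.1, 0.9, 4.9); S = 9.5.
u_4 = α_4·S − ½·(s_4)² = 4.9·9.5 − ½·4.9² = 34.545.

34.545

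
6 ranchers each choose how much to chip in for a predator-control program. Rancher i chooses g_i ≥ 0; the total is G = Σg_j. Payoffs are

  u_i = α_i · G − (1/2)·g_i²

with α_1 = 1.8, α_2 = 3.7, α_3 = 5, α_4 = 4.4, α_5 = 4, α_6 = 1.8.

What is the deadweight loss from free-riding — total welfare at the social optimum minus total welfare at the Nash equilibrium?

Rancher i's FOC: ∂u_i/∂g_i = α_i − g_i = 0, so g_i* = α_i.
NE contributions = (1.8, 3.7, 5, 4.4, 4, 1.8); G = 20.7.
W^NE = (Σα)·G − ½Σα_i² = 20.7² − ½·80.53 = 388.225.
Planner sets g_i = Σα_j = 20.7 for every i, so G^SO = 6·20.7 = 124.2.
W^SO = (Σα)·G^SO − ½·6·(Σα)² = (6/2)·20.7² = 1285.47.
Deadweight loss = W^SO − W^NE = 897.245.

897.245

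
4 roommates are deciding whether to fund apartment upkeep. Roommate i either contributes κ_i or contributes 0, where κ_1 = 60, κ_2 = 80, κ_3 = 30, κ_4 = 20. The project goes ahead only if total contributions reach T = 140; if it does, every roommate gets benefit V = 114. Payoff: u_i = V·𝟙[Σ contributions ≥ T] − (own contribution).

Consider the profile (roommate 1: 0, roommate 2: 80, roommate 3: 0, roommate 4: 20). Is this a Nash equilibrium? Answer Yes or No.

Total = 100 < 140: not provided.
Roommate 1 (pledges 0, payoff 0): pledging 60 → total 160, payoff 54. Profitable deviation.

No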